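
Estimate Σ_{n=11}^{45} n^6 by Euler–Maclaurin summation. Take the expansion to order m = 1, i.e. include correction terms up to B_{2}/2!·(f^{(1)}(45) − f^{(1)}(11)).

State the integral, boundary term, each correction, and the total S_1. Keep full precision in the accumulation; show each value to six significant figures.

S_1 ≈ 5.76235e+10

Integral: ∫_11^45 x^6 dx = 5.33786e+10.
Boundary: ½(f(11) + f(45)) = ½(1.77156e+06 + 8.30377e+09) = 4.15277e+09.
Running total after boundary: 5.75313e+10.
Correction k=1: B_{2}/2! · (f^{(1)}(45) − f^{(1)}(11)) = 1/12 · (1.10717e+09 − 966306) = 9.21835e+07.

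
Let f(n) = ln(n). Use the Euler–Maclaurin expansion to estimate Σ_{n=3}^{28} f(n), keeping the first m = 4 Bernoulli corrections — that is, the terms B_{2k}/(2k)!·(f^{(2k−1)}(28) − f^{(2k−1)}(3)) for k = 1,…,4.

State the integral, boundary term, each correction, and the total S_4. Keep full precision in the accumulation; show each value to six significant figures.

S_4 ≈ 67.1966

Integral: ∫_3^28 ln(x) dx = 65.0059.
½[f(3) + f(28)] = ½[1.09861 + 3.33220] = 2.21541.
So far: 67.2213.
Correction k=1: B_{2}/2! · (f^{(1)}(28) − f^{(1)}(3)) = 1/12 · (0.0357143 − 0.333333) = -0.0248016.
Running total after k=1: 67.1965.
Correction k=2: B_{4}/4! · (f^{(3)}(28) − f^{(3)}(3)) = −1/720 · (9.11079e-05 − 0.0740741) = 0.000102754.
Running total after k=2: 67.1966.
Correction k=3: B_{6}/6! · (f^{(5)}(28) − f^{(5)}(3)) = 1/30240 · (1.39451e-06 − 0.0987654) = -3.26601e-06.
Running total after k=3: 67.1966.
Correction k=4: B_{8}/8! · (f^{(7)}(28) − f^{(7)}(3)) = −1/1209600 · (5.33613e-08 − 0.329218) = 2.72171e-07.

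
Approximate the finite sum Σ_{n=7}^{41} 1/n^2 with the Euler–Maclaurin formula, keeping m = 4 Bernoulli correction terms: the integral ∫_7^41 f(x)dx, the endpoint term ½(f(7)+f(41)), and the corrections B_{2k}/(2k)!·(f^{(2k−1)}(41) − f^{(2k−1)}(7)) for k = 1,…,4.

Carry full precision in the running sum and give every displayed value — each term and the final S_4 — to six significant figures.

The integral term ∫_7^41 1/x^2 dx = 0.118467.
½[f(7) + f(41)] = ½[0.0204082 + 0.000594884] = 0.0105015.
Integral + boundary = 0.128968.
Correction k=1: B_{2}/2! · (f^{(1)}(41) − f^{(1)}(7)) = 1/12 · (-2.90187e-05 − (-0.00583090)) = 0.000483490.
Running total after k=1: 0.129452.
Correction k=2: B_{4}/4! · (f^{(3)}(41) − f^{(3)}(7)) = −1/720 · (-2.07153e-07 − (-0.00142798)) = -1.98301e-06.
Running total after k=2: 0.129450.
Correction k=3: B_{6}/6! · (f^{(5)}(41) − f^{(5)}(7)) = 1/30240 · (-3.69697e-09 − (-0.000874271)) = 2.89110e-08.
Running total after k=3: 0.129450.
Correction k=4: B_{8}/8! · (f^{(7)}(41) − f^{(7)}(7)) = −1/1209600 · (-1.23159e-10 − (-0.000999167)) = -8.26031e-10.

S_4 ≈ 0.129450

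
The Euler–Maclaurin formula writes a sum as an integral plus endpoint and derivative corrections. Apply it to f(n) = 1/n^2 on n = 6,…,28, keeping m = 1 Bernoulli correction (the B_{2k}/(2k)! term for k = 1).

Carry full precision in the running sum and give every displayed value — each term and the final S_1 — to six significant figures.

∫_6^28 1/x^2 dx evaluates to 0.130952.
Boundary: ½(f(6) + f(28)) = ½(0.0277778 + 0.00127551) = 0.0145266.
Running total after boundary: 0.145479.
Correction k=1: B_{2}/2! · (f^{(1)}(28) − f^{(1)}(6)) = 1/12 · (-9.11079e-05 − (-0.00925926)) = 0.000764013.

S_1 ≈ 0.146243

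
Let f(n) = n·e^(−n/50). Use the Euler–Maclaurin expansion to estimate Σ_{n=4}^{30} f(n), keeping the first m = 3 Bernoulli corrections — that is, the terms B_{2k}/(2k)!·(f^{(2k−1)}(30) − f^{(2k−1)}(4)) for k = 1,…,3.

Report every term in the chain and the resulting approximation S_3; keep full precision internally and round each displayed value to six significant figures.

The integral term ∫_4^30 x·e^(−x/50) dx = 297.168.
½[f(4) + f(30)] = ½[3.69247 + 16.4643] = 10.0784.
So far: 307.246.
k=1: B_{2}/(2)! × [f^{(1)}(30) − f^{(1)}(4)] = 1/12 × (0.219525 − 0.849267) = -0.0524785.
Partial sum through k=1: 307.194.
k=2: B_{4}/(4)! × [f^{(3)}(30) − f^{(3)}(4)] = −1/720 × (0.000526859 − 0.00107820) = 7.65751e-07.
Partial sum through k=2: 307.194.
k=3: B_{6}/(6)! × [f^{(5)}(30) − f^{(5)}(4)] = 1/30240 × (3.86363e-07 − 7.26677e-07) = -1.12538e-11.

S_3 ≈ 307.194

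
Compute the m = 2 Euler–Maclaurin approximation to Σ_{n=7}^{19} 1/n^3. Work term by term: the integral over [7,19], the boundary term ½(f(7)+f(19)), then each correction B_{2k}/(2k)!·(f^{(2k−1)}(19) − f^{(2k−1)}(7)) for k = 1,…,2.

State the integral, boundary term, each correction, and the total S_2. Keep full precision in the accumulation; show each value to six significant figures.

S_2 ≈ 0.0104512

The integral term ∫_7^19 1/x^3 dx = 0.00881904.
Endpoint term: (f(7) + f(19))/2 = (0.00291545 + 0.000145794)/2 = 0.00153062.
Integral + boundary = 0.0103497.
k=1: B_{2}/(2)! × [f^{(1)}(19) − f^{(1)}(7)] = 1/12 × (-2.30201e-05 − (-0.00124948)) = 0.000102205.
Partial sum through k=1: 0.0104519.
k=2: B_{4}/(4)! × [f^{(3)}(19) − f^{(3)}(7)] = −1/720 × (-1.27535e-06 − (-0.000509992)) = -7.06550e-07.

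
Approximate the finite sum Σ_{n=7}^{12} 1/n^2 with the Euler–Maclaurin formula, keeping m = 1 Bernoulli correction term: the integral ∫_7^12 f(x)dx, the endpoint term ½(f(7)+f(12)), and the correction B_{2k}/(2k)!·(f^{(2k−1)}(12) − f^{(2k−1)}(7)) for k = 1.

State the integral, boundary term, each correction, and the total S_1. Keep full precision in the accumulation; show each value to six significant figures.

Integral: ∫_7^12 1/x^2 dx = 0.0595238.
½[f(7) + f(12)] = ½[0.0204082 + 0.00694444] = 0.0136763.
Integral + boundary = 0.0732001.
k=1: B_{2}/(2)! × [f^{(1)}(12) − f^{(1)}(7)] = 1/12 × (-0.00115741 − (-0.00583090)) = 0.000389458.

S_1 ≈ 0.0735896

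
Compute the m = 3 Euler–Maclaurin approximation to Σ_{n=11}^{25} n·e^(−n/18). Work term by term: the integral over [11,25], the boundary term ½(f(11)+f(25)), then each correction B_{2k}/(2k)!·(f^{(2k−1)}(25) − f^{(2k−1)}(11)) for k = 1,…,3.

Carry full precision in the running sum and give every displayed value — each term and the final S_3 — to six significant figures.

S_3 ≈ 96.3919

∫_11^25 x·e^(−x/18) dx evaluates to 90.3156.
½[f(11) + f(25)] = ½[5.97022 + 6.23381] = 6.10201.
Integral + boundary = 96.4176.
Order-1 term: 1/12 · (-0.0969703 − 0.211068) = -0.0256699.
After k=1: 96.3919.
Order-2 term: −1/720 · (0.00123992 − 0.00400174) = 3.83586e-06.
After k=2: 96.3919.
Order-3 term: 1/30240 · (8.57757e-06 − 2.26915e-05) = -4.66729e-10.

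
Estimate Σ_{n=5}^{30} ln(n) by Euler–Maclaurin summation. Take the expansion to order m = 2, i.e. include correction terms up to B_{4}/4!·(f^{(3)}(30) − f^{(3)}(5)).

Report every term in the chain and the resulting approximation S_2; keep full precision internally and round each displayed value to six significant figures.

The integral term ∫_5^30 ln(x) dx = 68.9887.
½[f(5) + f(30)] = ½[1.60944 + 3.40120] = 2.50532.
Running total after boundary: 71.4940.
Correction k=1: B_{2}/2! · (f^{(1)}(30) − f^{(1)}(5)) = 1/12 · (0.0333333 − 0.200000) = -0.0138889.
Running total after k=1: 71.4802.
Correction k=2: B_{4}/4! · (f^{(3)}(30) − f^{(3)}(5)) = −1/720 · (7.40741e-05 − 0.0160000) = 2.21193e-05.

S_2 ≈ 71.4802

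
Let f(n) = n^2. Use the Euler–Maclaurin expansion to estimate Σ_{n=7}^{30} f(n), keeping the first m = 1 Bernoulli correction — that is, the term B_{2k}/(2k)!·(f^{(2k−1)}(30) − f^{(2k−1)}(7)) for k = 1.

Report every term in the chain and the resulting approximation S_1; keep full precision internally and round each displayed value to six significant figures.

S_1 ≈ 9364.00

The integral term ∫_7^30 x^2 dx = 8885.67.
Endpoint term: (f(7) + f(30))/2 = (49.0000 + 900.000)/2 = 474.500.
Integral + boundary = 9360.17.
k=1: B_{2}/(2)! × [f^{(1)}(30) − f^{(1)}(7)] = 1/12 × (60.0000 − 14.0000) = 3.83333.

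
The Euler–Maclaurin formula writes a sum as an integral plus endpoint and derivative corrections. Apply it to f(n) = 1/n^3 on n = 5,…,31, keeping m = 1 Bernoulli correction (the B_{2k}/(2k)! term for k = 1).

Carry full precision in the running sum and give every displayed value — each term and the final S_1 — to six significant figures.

S_1 ≈ 0.0238962

∫_5^31 1/x^3 dx evaluates to 0.0194797.
½[f(5) + f(31)] = ½[0.00800000 + 3.35672e-05] = 0.00401678.
So far: 0.0234965.
Correction k=1: B_{2}/2! · (f^{(1)}(31) − f^{(1)}(5)) = 1/12 · (-3.24844e-06 − (-0.00480000)) = 0.000399729.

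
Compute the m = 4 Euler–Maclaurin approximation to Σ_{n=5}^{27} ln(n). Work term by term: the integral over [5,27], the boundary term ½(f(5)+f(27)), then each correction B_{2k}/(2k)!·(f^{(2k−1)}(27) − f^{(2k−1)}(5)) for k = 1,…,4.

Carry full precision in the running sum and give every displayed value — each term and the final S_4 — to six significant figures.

S_4 ≈ 61.3795

Integral: ∫_5^27 ln(x) dx = 58.9404.
Boundary: ½(f(5) + f(27)) = ½(1.60944 + 3.29584) = 2.45264.
So far: 61.3930.
Order-1 term: 1/12 · (0.0370370 − 0.200000) = -0.0135802.
Running total after k=1: 61.3795.
Order-2 term: −1/720 · (0.000101611 − 0.0160000) = 2.20811e-05.
Running total after k=2: 61.3795.
Order-3 term: 1/30240 · (1.67260e-06 − 0.00768000) = -2.53913e-07.
Running total after k=3: 61.3795.
Order-4 term: −1/1209600 · (6.88313e-08 − 0.00921600) = 7.61899e-09.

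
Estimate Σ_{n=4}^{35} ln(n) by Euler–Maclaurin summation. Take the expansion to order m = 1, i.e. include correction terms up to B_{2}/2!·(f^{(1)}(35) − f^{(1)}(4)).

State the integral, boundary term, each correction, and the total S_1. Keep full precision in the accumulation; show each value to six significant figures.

S_1 ≈ 90.3444

∫_4^35 ln(x) dx evaluates to 87.8920.
½[f(4) + f(35)] = ½[1.38629 + 3.55535] = 2.47082.
So far: 90.3628.
Order-1 term: 1/12 · (0.0285714 − 0.250000) = -0.0184524.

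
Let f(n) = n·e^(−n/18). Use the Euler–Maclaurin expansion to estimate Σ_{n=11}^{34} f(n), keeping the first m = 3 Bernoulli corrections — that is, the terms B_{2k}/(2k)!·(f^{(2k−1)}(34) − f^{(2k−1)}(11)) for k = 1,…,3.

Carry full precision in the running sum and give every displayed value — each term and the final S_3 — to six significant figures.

The integral term ∫_11^34 x·e^(−x/18) dx = 141.754.
Boundary: ½(f(11) + f(34)) = ½(5.97022 + 5.14215) = 5.55619.
So far: 147.310.
k=1: B_{2}/(2)! × [f^{(1)}(34) − f^{(1)}(11)] = 1/12 × (-0.134435 − 0.211068) = -0.0287920.
Partial sum through k=1: 147.281.
k=2: B_{4}/(4)! × [f^{(3)}(34) − f^{(3)}(11)] = −1/720 × (0.000518655 − 0.00400174) = 4.83762e-06.
Partial sum through k=2: 147.281.
k=3: B_{6}/(6)! × [f^{(5)}(34) − f^{(5)}(11)] = 1/30240 × (4.48220e-06 − 2.26915e-05) = -6.02158e-10.

S_3 ≈ 147.281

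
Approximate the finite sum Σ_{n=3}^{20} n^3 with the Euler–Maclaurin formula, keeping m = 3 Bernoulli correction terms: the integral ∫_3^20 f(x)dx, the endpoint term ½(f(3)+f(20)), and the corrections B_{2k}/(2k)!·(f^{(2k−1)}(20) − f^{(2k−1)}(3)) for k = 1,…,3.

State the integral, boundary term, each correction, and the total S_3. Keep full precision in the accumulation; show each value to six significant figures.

∫_3^20 x^3 dx evaluates to 39979.8.
½[f(3) + f(20)] = ½[27.0000 + 8000.00] = 4013.50.
So far: 43993.2.
k=1: B_{2}/(2)! × [f^{(1)}(20) − f^{(1)}(3)] = 1/12 × (1200.00 − 27.0000) = 97.7500.
Partial sum through k=1: 44091.0.
k=2: B_{4}/(4)! × [f^{(3)}(20) − f^{(3)}(3)] = −1/720 × (6.00000 − 6.00000) = 0.00000.
Partial sum through k=2: 44091.0.
k=3: B_{6}/(6)! × [f^{(5)}(20) − f^{(5)}(3)] = 1/30240 × (0.00000 − 0.00000) = 0.00000.

S_3 ≈ 44091.0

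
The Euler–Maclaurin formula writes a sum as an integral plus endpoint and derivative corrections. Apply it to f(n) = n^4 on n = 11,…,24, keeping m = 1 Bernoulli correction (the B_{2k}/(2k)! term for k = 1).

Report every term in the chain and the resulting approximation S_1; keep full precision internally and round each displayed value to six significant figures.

Integral: ∫_11^24 x^4 dx = 1.56031e+06.
Boundary: ½(f(11) + f(24)) = ½(14641.0 + 331776) = 173208.
So far: 1.73352e+06.
Correction k=1: B_{2}/2! · (f^{(1)}(24) − f^{(1)}(11)) = 1/12 · (55296.0 − 5324.00) = 4164.33.

S_1 ≈ 1.73769e+06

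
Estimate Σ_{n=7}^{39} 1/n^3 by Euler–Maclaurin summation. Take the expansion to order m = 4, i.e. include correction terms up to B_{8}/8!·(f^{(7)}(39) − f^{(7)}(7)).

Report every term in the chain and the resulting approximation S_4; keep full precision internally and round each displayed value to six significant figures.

S_4 ≈ 0.0114448

The integral term ∫_7^39 1/x^3 dx = 0.00987535.
½[f(7) + f(39)] = ½[0.00291545 + 1.68580e-05] = 0.00146615.
Running total after boundary: 0.0113415.
Order-1 term: 1/12 · (-1.29677e-06 − (-0.00124948)) = 0.000104015.
Partial sum through k=1: 0.0114455.
Order-2 term: −1/720 · (-1.70515e-08 − (-0.000509992)) = -7.08298e-07.
Partial sum through k=2: 0.0114448.
Order-3 term: 1/30240 · (-4.70851e-10 − (-0.000437136)) = 1.44555e-08.
Partial sum through k=3: 0.0114448.
Order-4 term: −1/1209600 · (-2.22888e-11 − (-0.000642322)) = -5.31020e-10.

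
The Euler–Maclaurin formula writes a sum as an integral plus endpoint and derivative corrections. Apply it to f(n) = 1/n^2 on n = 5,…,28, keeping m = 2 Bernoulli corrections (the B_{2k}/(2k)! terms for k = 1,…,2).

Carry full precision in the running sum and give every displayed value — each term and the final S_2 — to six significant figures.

Integral: ∫_5^28 1/x^2 dx = 0.164286.
½[f(5) + f(28)] = ½[0.0400000 + 0.00127551] = 0.0206378.
Integral + boundary = 0.184923.
Correction k=1: B_{2}/2! · (f^{(1)}(28) − f^{(1)}(5)) = 1/12 · (-9.11079e-05 − (-0.0160000)) = 0.00132574.
After k=1: 0.186249.
Correction k=2: B_{4}/4! · (f^{(3)}(28) − f^{(3)}(5)) = −1/720 · (-1.39451e-06 − (-0.00768000)) = -1.06647e-05.

S_2 ≈ 0.186239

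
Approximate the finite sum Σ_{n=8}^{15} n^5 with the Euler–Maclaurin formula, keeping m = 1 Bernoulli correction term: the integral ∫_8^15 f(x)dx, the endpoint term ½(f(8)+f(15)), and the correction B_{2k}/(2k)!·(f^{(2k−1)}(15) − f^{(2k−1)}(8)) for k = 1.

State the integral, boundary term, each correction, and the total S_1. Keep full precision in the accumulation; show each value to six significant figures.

S_1 ≈ 2.27021e+06

The integral term ∫_8^15 x^5 dx = 1.85475e+06.
Endpoint term: (f(8) + f(15))/2 = (32768.0 + 759375)/2 = 396072.
So far: 2.25082e+06.
k=1: B_{2}/(2)! × [f^{(1)}(15) − f^{(1)}(8)] = 1/12 × (253125 − 20480.0) = 19387.1.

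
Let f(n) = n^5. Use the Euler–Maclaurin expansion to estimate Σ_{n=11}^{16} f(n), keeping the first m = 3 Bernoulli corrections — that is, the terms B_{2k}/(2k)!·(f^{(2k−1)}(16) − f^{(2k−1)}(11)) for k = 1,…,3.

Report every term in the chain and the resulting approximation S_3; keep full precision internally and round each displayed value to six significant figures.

Integral: ∫_11^16 x^5 dx = 2.50094e+06.
Endpoint term: (f(11) + f(16))/2 = (161051 + 1.04858e+06)/2 = 604814.
Integral + boundary = 3.10576e+06.
Order-1 term: 1/12 · (327680 − 73205.0) = 21206.2.
Partial sum through k=1: 3.12696e+06.
Order-2 term: −1/720 · (15360.0 − 7260.00) = -11.2500.
Partial sum through k=2: 3.12695e+06.
Order-3 term: 1/30240 · (120.000 − 120.000) = 0.00000.

S_3 ≈ 3.12695e+06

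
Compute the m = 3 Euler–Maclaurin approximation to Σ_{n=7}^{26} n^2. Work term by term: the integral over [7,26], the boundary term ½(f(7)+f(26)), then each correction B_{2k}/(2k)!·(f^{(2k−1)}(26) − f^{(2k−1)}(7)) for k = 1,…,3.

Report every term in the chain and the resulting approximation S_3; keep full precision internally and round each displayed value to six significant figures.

S_3 ≈ 6110.00

∫_7^26 x^2 dx evaluates to 5744.33.
Endpoint term: (f(7) + f(26))/2 = (49.0000 + 676.000)/2 = 362.500.
Running total after boundary: 6106.83.
k=1: B_{2}/(2)! × [f^{(1)}(26) − f^{(1)}(7)] = 1/12 × (52.0000 − 14.0000) = 3.16667.
After k=1: 6110.00.
k=2: B_{4}/(4)! × [f^{(3)}(26) − f^{(3)}(7)] = −1/720 × (0.00000 − 0.00000) = 0.00000.
After k=2: 6110.00.
k=3: B_{6}/(6)! × [f^{(5)}(26) − f^{(5)}(7)] = 1/30240 × (0.00000 − 0.00000) = 0.00000.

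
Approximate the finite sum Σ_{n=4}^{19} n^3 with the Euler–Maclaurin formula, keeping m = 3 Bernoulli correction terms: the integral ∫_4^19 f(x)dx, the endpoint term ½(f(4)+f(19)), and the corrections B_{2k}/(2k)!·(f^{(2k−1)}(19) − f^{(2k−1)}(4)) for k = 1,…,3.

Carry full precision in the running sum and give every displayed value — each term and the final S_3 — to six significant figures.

∫_4^19 x^3 dx evaluates to 32516.2.
Boundary: ½(f(4) + f(19)) = ½(64.0000 + 6859.00) = 3461.50.
Integral + boundary = 35977.8.
Correction k=1: B_{2}/2! · (f^{(1)}(19) − f^{(1)}(4)) = 1/12 · (1083.00 − 48.0000) = 86.2500.
After k=1: 36064.0.
Correction k=2: B_{4}/4! · (f^{(3)}(19) − f^{(3)}(4)) = −1/720 · (6.00000 − 6.00000) = 0.00000.
After k=2: 36064.0.
Correction k=3: B_{6}/6! · (f^{(5)}(19) − f^{(5)}(4)) = 1/30240 · (0.00000 − 0.00000) = 0.00000.

S_3 ≈ 36064.0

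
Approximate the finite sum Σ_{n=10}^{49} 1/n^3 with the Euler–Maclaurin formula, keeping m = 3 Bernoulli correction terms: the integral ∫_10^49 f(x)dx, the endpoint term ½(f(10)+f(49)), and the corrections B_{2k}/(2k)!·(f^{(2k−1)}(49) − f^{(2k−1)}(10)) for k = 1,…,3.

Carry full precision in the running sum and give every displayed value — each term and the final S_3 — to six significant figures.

∫_10^49 1/x^3 dx evaluates to 0.00479175.
Boundary: ½(f(10) + f(49)) = ½(0.00100000 + 8.49986e-06) = 0.000504250.
Integral + boundary = 0.00529600.
Correction k=1: B_{2}/2! · (f^{(1)}(49) − f^{(1)}(10)) = 1/12 · (-5.20400e-07 − (-0.000300000)) = 2.49566e-05.
Partial sum through k=1: 0.00532096.
Correction k=2: B_{4}/4! · (f^{(3)}(49) − f^{(3)}(10)) = −1/720 · (-4.33486e-09 − (-6.00000e-05)) = -8.33273e-08.
Partial sum through k=2: 0.00532088.
Correction k=3: B_{6}/6! · (f^{(5)}(49) − f^{(5)}(10)) = 1/30240 · (-7.58284e-11 − (-2.52000e-05)) = 8.33331e-10.

S_3 ≈ 0.00532088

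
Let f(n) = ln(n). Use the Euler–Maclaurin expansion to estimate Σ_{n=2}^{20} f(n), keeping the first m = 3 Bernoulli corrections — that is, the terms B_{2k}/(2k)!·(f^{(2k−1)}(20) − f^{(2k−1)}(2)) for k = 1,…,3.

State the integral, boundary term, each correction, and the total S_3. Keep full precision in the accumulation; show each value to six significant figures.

S_3 ≈ 42.3356

∫_2^20 ln(x) dx evaluates to 40.5284.
Boundary: ½(f(2) + f(20)) = ½(0.693147 + 2.99573) = 1.84444.
So far: 42.3728.
k=1: B_{2}/(2)! × [f^{(1)}(20) − f^{(1)}(2)] = 1/12 × (0.0500000 − 0.500000) = -0.0375000.
Partial sum through k=1: 42.3353.
k=2: B_{4}/(4)! × [f^{(3)}(20) − f^{(3)}(2)] = −1/720 × (0.000250000 − 0.250000) = 0.000346875.
Partial sum through k=2: 42.3356.
k=3: B_{6}/(6)! × [f^{(5)}(20) − f^{(5)}(2)] = 1/30240 × (7.50000e-06 − 0.750000) = -2.48013e-05.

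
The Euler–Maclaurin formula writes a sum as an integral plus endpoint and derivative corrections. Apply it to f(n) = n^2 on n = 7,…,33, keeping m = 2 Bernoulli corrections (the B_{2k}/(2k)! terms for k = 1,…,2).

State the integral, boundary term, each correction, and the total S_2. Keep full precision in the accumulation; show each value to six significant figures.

Integral: ∫_7^33 x^2 dx = 11864.7.
½[f(7) + f(33)] = ½[49.0000 + 1089.00] = 569.000.
So far: 12433.7.
Order-1 term: 1/12 · (66.0000 − 14.0000) = 4.33333.
Partial sum through k=1: 12438.0.
Order-2 term: −1/720 · (0.00000 − 0.00000) = 0.00000.

S_2 ≈ 12438.0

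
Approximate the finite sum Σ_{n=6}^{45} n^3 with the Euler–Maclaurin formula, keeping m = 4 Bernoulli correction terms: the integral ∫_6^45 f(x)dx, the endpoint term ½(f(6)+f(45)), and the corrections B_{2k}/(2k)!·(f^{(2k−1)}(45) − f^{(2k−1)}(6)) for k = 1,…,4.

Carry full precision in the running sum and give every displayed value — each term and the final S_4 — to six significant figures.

The integral term ∫_6^45 x^3 dx = 1.02483e+06.
Boundary: ½(f(6) + f(45)) = ½(216.000 + 91125.0) = 45670.5.
Running total after boundary: 1.07050e+06.
k=1: B_{2}/(2)! × [f^{(1)}(45) − f^{(1)}(6)] = 1/12 × (6075.00 − 108.000) = 497.250.
Partial sum through k=1: 1.07100e+06.
k=2: B_{4}/(4)! × [f^{(3)}(45) − f^{(3)}(6)] = −1/720 × (6.00000 − 6.00000) = 0.00000.
Partial sum through k=2: 1.07100e+06.
k=3: B_{6}/(6)! × [f^{(5)}(45) − f^{(5)}(6)] = 1/30240 × (0.00000 − 0.00000) = 0.00000.
Partial sum through k=3: 1.07100e+06.
k=4: B_{8}/(8)! × [f^{(7)}(45) − f^{(7)}(6)] = −1/1209600 × (0.00000 − 0.00000) = 0.00000.

S_4 ≈ 1.07100e+06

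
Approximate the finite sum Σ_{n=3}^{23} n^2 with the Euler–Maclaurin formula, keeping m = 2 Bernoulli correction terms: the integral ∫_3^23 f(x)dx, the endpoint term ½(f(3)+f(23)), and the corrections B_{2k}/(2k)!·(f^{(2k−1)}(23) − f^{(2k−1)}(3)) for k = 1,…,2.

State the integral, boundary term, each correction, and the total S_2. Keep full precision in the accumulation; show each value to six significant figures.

S_2 ≈ 4319.00

The integral term ∫_3^23 x^2 dx = 4046.67.
½[f(3) + f(23)] = ½[9.00000 + 529.000] = 269.000.
Running total after boundary: 4315.67.
Correction k=1: B_{2}/2! · (f^{(1)}(23) − f^{(1)}(3)) = 1/12 · (46.0000 − 6.00000) = 3.33333.
Partial sum through k=1: 4319.00.
Correction k=2: B_{4}/4! · (f^{(3)}(23) − f^{(3)}(3)) = −1/720 · (0.00000 − 0.00000) = 0.00000.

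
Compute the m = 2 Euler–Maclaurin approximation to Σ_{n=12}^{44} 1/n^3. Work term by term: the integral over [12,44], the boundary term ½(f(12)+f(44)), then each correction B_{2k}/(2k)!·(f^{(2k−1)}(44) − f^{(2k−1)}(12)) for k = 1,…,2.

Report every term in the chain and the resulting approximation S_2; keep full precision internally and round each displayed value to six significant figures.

∫_12^44 1/x^3 dx evaluates to 0.00321396.
Boundary: ½(f(12) + f(44)) = ½(0.000578704 + 1.17393e-05) = 0.000295221.
So far: 0.00350918.
Order-1 term: 1/12 · (-8.00406e-07 − (-0.000144676)) = 1.19896e-05.
Running total after k=1: 0.00352117.
Order-2 term: −1/720 · (-8.26866e-09 − (-2.00939e-05)) = -2.78967e-08.

S_2 ≈ 0.00352114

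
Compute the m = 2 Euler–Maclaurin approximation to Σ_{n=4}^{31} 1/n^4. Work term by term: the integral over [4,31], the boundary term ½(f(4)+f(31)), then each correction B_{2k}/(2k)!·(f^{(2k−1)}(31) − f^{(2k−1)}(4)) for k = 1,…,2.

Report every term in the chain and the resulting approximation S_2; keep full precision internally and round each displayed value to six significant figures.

S_2 ≈ 0.00746615

∫_4^31 1/x^4 dx evaluates to 0.00519714.
Endpoint term: (f(4) + f(31))/2 = (0.00390625 + 1.08281e-06)/2 = 0.00195367.
Running total after boundary: 0.00715081.
Order-1 term: 1/12 · (-1.39718e-07 − (-0.00390625)) = 0.000325509.
Partial sum through k=1: 0.00747632.
Order-2 term: −1/720 · (-4.36164e-09 − (-0.00732422)) = -1.01725e-05.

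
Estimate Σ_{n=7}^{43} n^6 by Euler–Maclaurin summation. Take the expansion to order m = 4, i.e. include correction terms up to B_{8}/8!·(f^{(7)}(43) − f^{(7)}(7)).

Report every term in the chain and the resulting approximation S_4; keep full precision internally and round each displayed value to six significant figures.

S_4 ≈ 4.20653e+10

The integral term ∫_7^43 x^6 dx = 3.88311e+10.
Boundary: ½(f(7) + f(43)) = ½(117649 + 6.32136e+09) = 3.16074e+09.
Integral + boundary = 4.19919e+10.
Correction k=1: B_{2}/2! · (f^{(1)}(43) − f^{(1)}(7)) = 1/12 · (8.82051e+08 − 100842) = 7.34958e+07.
After k=1: 4.20653e+10.
Correction k=2: B_{4}/4! · (f^{(3)}(43) − f^{(3)}(7)) = −1/720 · (9.54084e+06 − 41160.0) = -13194.0.
After k=2: 4.20653e+10.
Correction k=3: B_{6}/6! · (f^{(5)}(43) − f^{(5)}(7)) = 1/30240 · (30960.0 − 5040.00) = 0.857143.
After k=3: 4.20653e+10.
Correction k=4: B_{8}/8! · (f^{(7)}(43) − f^{(7)}(7)) = −1/1209600 · (0.00000 − 0.00000) = 0.00000.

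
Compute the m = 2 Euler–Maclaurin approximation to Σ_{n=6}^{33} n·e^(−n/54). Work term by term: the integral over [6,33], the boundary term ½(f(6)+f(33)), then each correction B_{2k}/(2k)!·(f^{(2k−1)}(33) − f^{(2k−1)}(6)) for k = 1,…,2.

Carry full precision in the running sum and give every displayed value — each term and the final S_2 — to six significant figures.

∫_6^33 x·e^(−x/54) dx evaluates to 349.452.
½[f(6) + f(33)] = ½[5.36904 + 17.9107] = 11.6399.
So far: 361.092.
Correction k=1: B_{2}/2! · (f^{(1)}(33) − f^{(1)}(6)) = 1/12 · (0.211068 − 0.795413) = -0.0486954.
Partial sum through k=1: 361.043.
Correction k=2: B_{4}/4! · (f^{(3)}(33) − f^{(3)}(6)) = −1/720 · (0.000444638 − 0.000886520) = 6.13725e-07.

S_2 ≈ 361.043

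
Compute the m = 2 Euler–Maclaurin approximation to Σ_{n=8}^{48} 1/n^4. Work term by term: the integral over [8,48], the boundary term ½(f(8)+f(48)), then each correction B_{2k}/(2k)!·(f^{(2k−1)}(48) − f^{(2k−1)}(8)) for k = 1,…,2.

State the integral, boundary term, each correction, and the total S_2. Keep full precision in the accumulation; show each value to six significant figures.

Integral: ∫_8^48 1/x^4 dx = 0.000648028.
Endpoint term: (f(8) + f(48))/2 = (0.000244141 + 1.88380e-07)/2 = 0.000122165.
Integral + boundary = 0.000770192.
Correction k=1: B_{2}/2! · (f^{(1)}(48) − f^{(1)}(8)) = 1/12 · (-1.56983e-08 − (-0.000122070)) = 1.01712e-05.
After k=1: 0.000780363.
Correction k=2: B_{4}/4! · (f^{(3)}(48) − f^{(3)}(8)) = −1/720 · (-2.04406e-10 − (-5.72205e-05)) = -7.94726e-08.

S_2 ≈ 0.000780284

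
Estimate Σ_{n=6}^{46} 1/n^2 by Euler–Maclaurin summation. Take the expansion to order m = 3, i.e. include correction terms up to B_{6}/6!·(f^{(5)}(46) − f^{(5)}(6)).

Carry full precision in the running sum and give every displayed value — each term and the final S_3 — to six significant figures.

S_3 ≈ 0.159818

The integral term ∫_6^46 1/x^2 dx = 0.144928.
Endpoint term: (f(6) + f(46))/2 = (0.0277778 + 0.000472590)/2 = 0.0141252.
So far: 0.159053.
k=1: B_{2}/(2)! × [f^{(1)}(46) − f^{(1)}(6)] = 1/12 × (-2.05474e-05 − (-0.00925926)) = 0.000769893.
Running total after k=1: 0.159823.
k=2: B_{4}/(4)! × [f^{(3)}(46) − f^{(3)}(6)] = −1/720 × (-1.16526e-07 − (-0.00308642)) = -4.28653e-06.
Running total after k=2: 0.159818.
k=3: B_{6}/(6)! × [f^{(5)}(46) − f^{(5)}(6)] = 1/30240 × (-1.65207e-09 − (-0.00257202)) = 8.50534e-08.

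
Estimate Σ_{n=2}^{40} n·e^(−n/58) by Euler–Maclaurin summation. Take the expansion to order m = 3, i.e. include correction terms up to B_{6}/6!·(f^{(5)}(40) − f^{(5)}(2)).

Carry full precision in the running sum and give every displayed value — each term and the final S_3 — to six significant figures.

The integral term ∫_2^40 x·e^(−x/58) dx = 510.104.
Boundary: ½(f(2) + f(40)) = ½(1.93221 + 20.0700) = 11.0011.
Integral + boundary = 521.105.
Correction k=1: B_{2}/2! · (f^{(1)}(40) − f^{(1)}(2)) = 1/12 · (0.155715 − 0.932791) = -0.0647563.
Partial sum through k=1: 521.040.
Correction k=2: B_{4}/4! · (f^{(3)}(40) − f^{(3)}(2)) = −1/720 · (0.000344594 − 0.000851665) = 7.04266e-07.
Partial sum through k=2: 521.040.
Correction k=3: B_{6}/6! · (f^{(5)}(40) − f^{(5)}(2)) = 1/30240 · (1.91111e-07 − 4.23913e-07) = -7.69847e-12.

S_3 ≈ 521.040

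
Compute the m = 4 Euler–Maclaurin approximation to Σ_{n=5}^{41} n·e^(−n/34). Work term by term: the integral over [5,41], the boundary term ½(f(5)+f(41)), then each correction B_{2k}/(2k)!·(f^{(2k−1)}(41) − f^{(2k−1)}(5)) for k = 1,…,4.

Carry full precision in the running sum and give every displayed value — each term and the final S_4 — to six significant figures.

∫_5^41 x·e^(−x/34) dx evaluates to 381.120.
Boundary: ½(f(5) + f(41)) = ½(4.31622 + 12.2765) = 8.29638.
Running total after boundary: 389.416.
Order-1 term: 1/12 · (-0.0616469 − 0.736296) = -0.0664952.
After k=1: 389.350.
Order-2 term: −1/720 · (0.000464713 − 0.00213043) = 2.31350e-06.
After k=2: 389.350.
Order-3 term: 1/30240 · (8.50133e-07 − 3.13489e-06) = -7.55542e-11.
After k=3: 389.350.
Order-4 term: −1/1209600 · (1.12307e-09 − 3.82945e-09) = 2.23742e-15.

S_4 ≈ 389.350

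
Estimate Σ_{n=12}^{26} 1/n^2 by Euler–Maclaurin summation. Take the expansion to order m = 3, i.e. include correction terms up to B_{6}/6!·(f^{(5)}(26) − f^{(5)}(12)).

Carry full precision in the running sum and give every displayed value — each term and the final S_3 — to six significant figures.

S_3 ≈ 0.0491705

Integral: ∫_12^26 1/x^2 dx = 0.0448718.
Boundary: ½(f(12) + f(26)) = ½(0.00694444 + 0.00147929) = 0.00421187.
Integral + boundary = 0.0490837.
Correction k=1: B_{2}/2! · (f^{(1)}(26) − f^{(1)}(12)) = 1/12 · (-0.000113792 − (-0.00115741)) = 8.69680e-05.
Partial sum through k=1: 0.0491706.
Correction k=2: B_{4}/4! · (f^{(3)}(26) − f^{(3)}(12)) = −1/720 · (-2.01997e-06 − (-9.64506e-05)) = -1.31154e-07.
Partial sum through k=2: 0.0491705.
Correction k=3: B_{6}/6! · (f^{(5)}(26) − f^{(5)}(12)) = 1/30240 · (-8.96436e-08 − (-2.00939e-05)) = 6.61516e-10.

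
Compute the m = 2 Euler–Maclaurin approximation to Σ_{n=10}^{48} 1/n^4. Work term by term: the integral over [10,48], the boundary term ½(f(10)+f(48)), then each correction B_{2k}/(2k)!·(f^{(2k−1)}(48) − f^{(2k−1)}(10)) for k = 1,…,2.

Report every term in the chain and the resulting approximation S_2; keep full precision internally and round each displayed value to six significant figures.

Integral: ∫_10^48 1/x^4 dx = 0.000330319.
½[f(10) + f(48)] = ½[0.000100000 + 1.88380e-07] = 5.00942e-05.
Running total after boundary: 0.000380413.
Order-1 term: 1/12 · (-1.56983e-08 − (-4.00000e-05)) = 3.33203e-06.
Partial sum through k=1: 0.000383745.
Order-2 term: −1/720 · (-2.04406e-10 − (-1.20000e-05)) = -1.66664e-08.

S_2 ≈ 0.000383729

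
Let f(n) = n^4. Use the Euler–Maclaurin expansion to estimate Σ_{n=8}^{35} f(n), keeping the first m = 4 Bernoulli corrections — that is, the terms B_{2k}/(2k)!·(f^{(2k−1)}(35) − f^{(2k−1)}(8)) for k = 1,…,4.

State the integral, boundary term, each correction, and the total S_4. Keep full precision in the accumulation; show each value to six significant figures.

S_4 ≈ 1.12643e+07

Integral: ∫_8^35 x^4 dx = 1.04978e+07.
Endpoint term: (f(8) + f(35))/2 = (4096.00 + 1.50062e+06)/2 = 752360.
Integral + boundary = 1.12502e+07.
k=1: B_{2}/(2)! × [f^{(1)}(35) − f^{(1)}(8)] = 1/12 × (171500 − 2048.00) = 14121.0.
After k=1: 1.12643e+07.
k=2: B_{4}/(4)! × [f^{(3)}(35) − f^{(3)}(8)] = −1/720 × (840.000 − 192.000) = -0.900000.
After k=2: 1.12643e+07.
k=3: B_{6}/(6)! × [f^{(5)}(35) − f^{(5)}(8)] = 1/30240 × (0.00000 − 0.00000) = 0.00000.
After k=3: 1.12643e+07.
k=4: B_{8}/(8)! × [f^{(7)}(35) − f^{(7)}(8)] = −1/1209600 × (0.00000 − 0.00000) = 0.00000.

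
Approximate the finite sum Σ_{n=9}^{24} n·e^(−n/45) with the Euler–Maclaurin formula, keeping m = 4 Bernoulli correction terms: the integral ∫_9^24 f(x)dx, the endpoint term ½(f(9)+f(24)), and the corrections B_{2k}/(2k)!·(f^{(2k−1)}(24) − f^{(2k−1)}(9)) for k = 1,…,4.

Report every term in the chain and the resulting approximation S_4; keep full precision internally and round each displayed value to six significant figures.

Integral: ∫_9^24 x·e^(−x/45) dx = 167.979.
Boundary: ½(f(9) + f(24)) = ½(7.36858 + 14.0795) = 10.7240.
So far: 178.703.
Correction k=1: B_{2}/2! · (f^{(1)}(24) − f^{(1)}(9)) = 1/12 · (0.273768 − 0.654985) = -0.0317680.
Running total after k=1: 178.671.
Correction k=2: B_{4}/4! · (f^{(3)}(24) − f^{(3)}(9)) = −1/720 · (0.000714598 − 0.00113207) = 5.79825e-07.
Running total after k=2: 178.671.
Correction k=3: B_{6}/6! · (f^{(5)}(24) − f^{(5)}(9)) = 1/30240 · (6.39013e-07 − 9.58368e-07) = -1.05607e-11.
Running total after k=3: 178.671.
Correction k=4: B_{8}/8! · (f^{(7)}(24) − f^{(7)}(9)) = −1/1209600 · (4.56858e-10 − 6.70463e-10) = 1.76591e-16.

S_4 ≈ 178.671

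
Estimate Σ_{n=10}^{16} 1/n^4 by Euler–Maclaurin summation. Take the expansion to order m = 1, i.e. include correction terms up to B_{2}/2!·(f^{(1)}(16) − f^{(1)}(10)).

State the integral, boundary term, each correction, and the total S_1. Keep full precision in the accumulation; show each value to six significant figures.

S_1 ≈ 0.000312598

Integral: ∫_10^16 1/x^4 dx = 0.000251953.
Endpoint term: (f(10) + f(16))/2 = (0.000100000 + 1.52588e-05)/2 = 5.76294e-05.
So far: 0.000309583.
Correction k=1: B_{2}/2! · (f^{(1)}(16) − f^{(1)}(10)) = 1/12 · (-3.81470e-06 − (-4.00000e-05)) = 3.01544e-06.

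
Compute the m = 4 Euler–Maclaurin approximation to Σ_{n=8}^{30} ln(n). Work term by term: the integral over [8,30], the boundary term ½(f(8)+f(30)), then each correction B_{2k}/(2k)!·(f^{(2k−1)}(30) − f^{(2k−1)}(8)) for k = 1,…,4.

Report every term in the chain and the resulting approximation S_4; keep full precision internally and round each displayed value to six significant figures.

S_4 ≈ 66.1331

The integral term ∫_8^30 ln(x) dx = 63.4004.
Endpoint term: (f(8) + f(30))/2 = (2.07944 + 3.40120)/2 = 2.74032.
So far: 66.1407.
Correction k=1: B_{2}/2! · (f^{(1)}(30) − f^{(1)}(8)) = 1/12 · (0.0333333 − 0.125000) = -0.00763889.
Partial sum through k=1: 66.1331.
Correction k=2: B_{4}/4! · (f^{(3)}(30) − f^{(3)}(8)) = −1/720 · (7.40741e-05 − 0.00390625) = 5.32247e-06.
Partial sum through k=2: 66.1331.
Correction k=3: B_{6}/6! · (f^{(5)}(30) − f^{(5)}(8)) = 1/30240 · (9.87654e-07 − 0.000732422) = -2.41876e-08.
Partial sum through k=3: 66.1331.
Correction k=4: B_{8}/8! · (f^{(7)}(30) − f^{(7)}(8)) = −1/1209600 · (3.29218e-08 − 0.000343323) = 2.83804e-10.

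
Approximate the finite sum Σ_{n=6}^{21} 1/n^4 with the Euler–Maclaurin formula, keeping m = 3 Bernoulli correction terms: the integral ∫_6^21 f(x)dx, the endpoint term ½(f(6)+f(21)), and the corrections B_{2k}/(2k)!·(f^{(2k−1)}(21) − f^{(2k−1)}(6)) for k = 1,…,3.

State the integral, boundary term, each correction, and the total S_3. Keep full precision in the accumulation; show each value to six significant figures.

S_3 ≈ 0.00193780

∫_6^21 1/x^4 dx evaluates to 0.00150722.
Boundary: ½(f(6) + f(21)) = ½(0.000771605 + 5.14189e-06) = 0.000388373.
So far: 0.00189559.
k=1: B_{2}/(2)! × [f^{(1)}(21) − f^{(1)}(6)] = 1/12 × (-9.79408e-07 − (-0.000514403)) = 4.27853e-05.
Partial sum through k=1: 0.00193838.
k=2: B_{4}/(4)! × [f^{(3)}(21) − f^{(3)}(6)] = −1/720 × (-6.66264e-08 − (-0.000428669)) = -5.95282e-07.
Partial sum through k=2: 0.00193778.
k=3: B_{6}/(6)! × [f^{(5)}(21) − f^{(5)}(6)] = 1/30240 × (-8.46049e-09 − (-0.000666819)) = 2.20506e-08.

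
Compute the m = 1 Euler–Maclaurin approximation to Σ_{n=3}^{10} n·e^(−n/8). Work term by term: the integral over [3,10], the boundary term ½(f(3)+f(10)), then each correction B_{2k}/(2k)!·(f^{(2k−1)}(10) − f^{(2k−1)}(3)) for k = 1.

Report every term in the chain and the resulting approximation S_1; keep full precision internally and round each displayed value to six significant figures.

Integral: ∫_3^10 x·e^(−x/8) dx = 19.2248.
½[f(3) + f(10)] = ½[2.06187 + 2.86505] = 2.46346.
Integral + boundary = 21.6882.
Order-1 term: 1/12 · (-0.0716262 − 0.429556) = -0.0417652.

S_1 ≈ 21.6465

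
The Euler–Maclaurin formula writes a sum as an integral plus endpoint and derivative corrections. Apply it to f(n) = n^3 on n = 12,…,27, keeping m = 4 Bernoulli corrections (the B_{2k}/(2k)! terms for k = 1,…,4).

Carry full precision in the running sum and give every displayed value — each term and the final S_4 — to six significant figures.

S_4 ≈ 138528

Integral: ∫_12^27 x^3 dx = 127676.
½[f(12) + f(27)] = ½[1728.00 + 19683.0] = 10705.5.
Integral + boundary = 138382.
Correction k=1: B_{2}/2! · (f^{(1)}(27) − f^{(1)}(12)) = 1/12 · (2187.00 − 432.000) = 146.250.
Partial sum through k=1: 138528.
Correction k=2: B_{4}/4! · (f^{(3)}(27) − f^{(3)}(12)) = −1/720 · (6.00000 − 6.00000) = 0.00000.
Partial sum through k=2: 138528.
Correction k=3: B_{6}/6! · (f^{(5)}(27) − f^{(5)}(12)) = 1/30240 · (0.00000 − 0.00000) = 0.00000.
Partial sum through k=3: 138528.
Correction k=4: B_{8}/8! · (f^{(7)}(27) − f^{(7)}(12)) = −1/1209600 · (0.00000 − 0.00000) = 0.00000.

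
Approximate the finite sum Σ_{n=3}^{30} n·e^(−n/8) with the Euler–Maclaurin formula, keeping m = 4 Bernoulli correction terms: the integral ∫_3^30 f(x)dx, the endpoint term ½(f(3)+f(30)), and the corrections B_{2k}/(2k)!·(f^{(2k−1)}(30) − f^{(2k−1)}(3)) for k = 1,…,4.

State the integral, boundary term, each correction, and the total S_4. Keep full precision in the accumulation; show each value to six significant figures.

S_4 ≈ 54.6746

∫_3^30 x·e^(−x/8) dx evaluates to 53.3321.
½[f(3) + f(30)] = ½[2.06187 + 0.705532] = 1.38370.
Running total after boundary: 54.7158.
Correction k=1: B_{2}/2! · (f^{(1)}(30) − f^{(1)}(3)) = 1/12 · (-0.0646738 − 0.429556) = -0.0411858.
Partial sum through k=1: 54.6746.
Correction k=2: B_{4}/4! · (f^{(3)}(30) − f^{(3)}(3)) = −1/720 · (-0.000275599 − 0.0281896) = 3.95350e-05.
Partial sum through k=2: 54.6746.
Correction k=3: B_{6}/6! · (f^{(5)}(30) − f^{(5)}(3)) = 1/30240 · (7.17705e-06 − 0.000776053) = -2.54258e-08.
Partial sum through k=3: 54.6746.
Correction k=4: B_{8}/8! · (f^{(7)}(30) − f^{(7)}(3)) = −1/1209600 · (2.91568e-07 − 1.73694e-05) = 1.41186e-11.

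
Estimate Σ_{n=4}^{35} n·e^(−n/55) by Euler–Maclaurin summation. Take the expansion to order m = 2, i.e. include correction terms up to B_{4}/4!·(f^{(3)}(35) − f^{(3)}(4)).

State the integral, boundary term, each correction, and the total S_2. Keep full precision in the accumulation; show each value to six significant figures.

The integral term ∫_4^35 x·e^(−x/55) dx = 397.771.
Boundary: ½(f(4) + f(35)) = ½(3.71942 + 18.5225) = 11.1209.
So far: 408.892.
Correction k=1: B_{2}/2! · (f^{(1)}(35) − f^{(1)}(4)) = 1/12 · (0.192441 − 0.862229) = -0.0558156.
Running total after k=1: 408.837.
Correction k=2: B_{4}/4! · (f^{(3)}(35) − f^{(3)}(4)) = −1/720 · (0.000413510 − 0.000899814) = 6.75422e-07.

S_2 ≈ 408.837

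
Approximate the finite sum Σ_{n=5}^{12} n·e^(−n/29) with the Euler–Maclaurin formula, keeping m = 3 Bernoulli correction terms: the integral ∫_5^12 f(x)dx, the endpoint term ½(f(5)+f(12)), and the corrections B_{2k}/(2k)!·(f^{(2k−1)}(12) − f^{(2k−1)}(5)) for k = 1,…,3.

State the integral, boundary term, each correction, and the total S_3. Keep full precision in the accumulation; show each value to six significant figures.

S_3 ≈ 49.8004

The integral term ∫_5^12 x·e^(−x/29) dx = 43.7553.
Boundary: ½(f(5) + f(12)) = ½(4.20815 + 7.93365) = 6.07090.
Integral + boundary = 49.8262.
Order-1 term: 1/12 · (0.387563 − 0.696522) = -0.0257465.
Partial sum through k=1: 49.8004.
Order-2 term: −1/720 · (0.00203310 − 0.00282971) = 1.10640e-06.
Partial sum through k=2: 49.8004.
Order-3 term: 1/30240 · (4.28700e-06 − 5.74460e-06) = -4.82010e-11.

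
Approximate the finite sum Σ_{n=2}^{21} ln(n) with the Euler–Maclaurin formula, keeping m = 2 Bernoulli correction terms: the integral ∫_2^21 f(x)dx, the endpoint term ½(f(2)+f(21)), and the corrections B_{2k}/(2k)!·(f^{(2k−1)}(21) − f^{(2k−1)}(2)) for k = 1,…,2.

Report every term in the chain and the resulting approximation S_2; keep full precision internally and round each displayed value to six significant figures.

The integral term ∫_2^21 ln(x) dx = 43.5487.
½[f(2) + f(21)] = ½[0.693147 + 3.04452] = 1.86883.
Running total after boundary: 45.4175.
Order-1 term: 1/12 · (0.0476190 − 0.500000) = -0.0376984.
Partial sum through k=1: 45.3798.
Order-2 term: −1/720 · (0.000215959 − 0.250000) = 0.000346922.

S_2 ≈ 45.3802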